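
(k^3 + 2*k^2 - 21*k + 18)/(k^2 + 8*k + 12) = (k^2 - 4*k + 3)/(k + 2)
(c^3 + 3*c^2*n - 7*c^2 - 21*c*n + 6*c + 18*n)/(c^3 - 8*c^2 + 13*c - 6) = (c + 3*n)/(c - 1)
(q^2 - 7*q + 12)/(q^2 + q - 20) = (q - 3)/(q + 5)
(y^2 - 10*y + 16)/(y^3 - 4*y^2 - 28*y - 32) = (y - 2)/(y^2 + 4*y + 4)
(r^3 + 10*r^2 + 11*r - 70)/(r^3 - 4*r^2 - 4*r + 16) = (r^2 + 12*r + 35)/(r^2 - 2*r - 8)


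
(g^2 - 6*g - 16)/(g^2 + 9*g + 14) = (g - 8)/(g + 7)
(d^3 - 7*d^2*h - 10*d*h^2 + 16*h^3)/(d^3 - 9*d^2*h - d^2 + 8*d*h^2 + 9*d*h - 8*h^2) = (d + 2*h)/(d - 1)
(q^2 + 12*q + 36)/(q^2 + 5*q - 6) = (q + 6)/(q - 1)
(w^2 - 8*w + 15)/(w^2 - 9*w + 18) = (w - 5)/(w - 6)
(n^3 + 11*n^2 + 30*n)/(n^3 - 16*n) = (n^2 + 11*n + 30)/(n^2 - 16)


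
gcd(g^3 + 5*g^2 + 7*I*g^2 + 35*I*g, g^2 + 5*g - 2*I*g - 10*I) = g + 5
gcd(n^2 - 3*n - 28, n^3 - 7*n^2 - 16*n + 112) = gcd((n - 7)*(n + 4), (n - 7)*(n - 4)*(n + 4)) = n^2 - 3*n - 28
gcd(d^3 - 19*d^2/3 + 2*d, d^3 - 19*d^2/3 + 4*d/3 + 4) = d - 6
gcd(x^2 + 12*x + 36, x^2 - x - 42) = x + 6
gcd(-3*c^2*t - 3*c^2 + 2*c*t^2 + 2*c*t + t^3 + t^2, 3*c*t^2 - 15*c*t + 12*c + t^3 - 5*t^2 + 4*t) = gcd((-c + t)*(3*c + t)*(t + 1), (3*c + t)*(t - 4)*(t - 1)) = 3*c + t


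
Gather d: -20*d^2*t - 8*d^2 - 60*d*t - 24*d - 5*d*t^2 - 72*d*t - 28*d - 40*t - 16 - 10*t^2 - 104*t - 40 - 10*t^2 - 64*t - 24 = d^2*(-20*t - 8) + d*(-5*t^2 - 132*t - 52) - 20*t^2 - 208*t - 80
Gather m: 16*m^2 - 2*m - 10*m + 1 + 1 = 16*m^2 - 12*m + 2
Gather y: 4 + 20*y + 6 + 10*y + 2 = 30*y + 12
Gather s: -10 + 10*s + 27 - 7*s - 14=3*s + 3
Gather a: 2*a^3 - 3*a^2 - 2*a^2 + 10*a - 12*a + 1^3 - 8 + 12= 2*a^3 - 5*a^2 - 2*a + 5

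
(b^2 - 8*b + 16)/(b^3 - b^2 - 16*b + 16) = (b - 4)/(b^2 + 3*b - 4)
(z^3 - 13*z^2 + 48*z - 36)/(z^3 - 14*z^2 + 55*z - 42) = (z - 6)/(z - 7)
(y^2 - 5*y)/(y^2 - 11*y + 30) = y/(y - 6)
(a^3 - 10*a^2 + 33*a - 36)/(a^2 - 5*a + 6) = (a^2 - 7*a + 12)/(a - 2)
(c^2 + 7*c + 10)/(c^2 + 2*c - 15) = (c + 2)/(c - 3)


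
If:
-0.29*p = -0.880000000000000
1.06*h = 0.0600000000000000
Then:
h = 0.06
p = 3.03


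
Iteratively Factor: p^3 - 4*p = (p - 2)*(p^2 + 2*p) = p*(p - 2)*(p + 2)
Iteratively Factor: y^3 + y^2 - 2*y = (y - 1)*(y^2 + 2*y) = (y - 1)*(y + 2)*(y)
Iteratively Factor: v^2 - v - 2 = (v - 2)*(v + 1)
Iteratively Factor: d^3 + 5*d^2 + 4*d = (d + 4)*(d^2 + d) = (d + 1)*(d + 4)*(d)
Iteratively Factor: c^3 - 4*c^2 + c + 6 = (c - 3)*(c^2 - c - 2) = (c - 3)*(c + 1)*(c - 2)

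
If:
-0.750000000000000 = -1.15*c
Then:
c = 0.65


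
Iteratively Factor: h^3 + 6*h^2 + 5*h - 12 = (h + 4)*(h^2 + 2*h - 3) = (h - 1)*(h + 4)*(h + 3)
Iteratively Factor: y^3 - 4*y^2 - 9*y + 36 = (y - 3)*(y^2 - y - 12) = (y - 3)*(y + 3)*(y - 4)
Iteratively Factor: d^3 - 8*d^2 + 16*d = (d - 4)*(d^2 - 4*d) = (d - 4)^2*(d)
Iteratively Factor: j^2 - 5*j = (j)*(j - 5)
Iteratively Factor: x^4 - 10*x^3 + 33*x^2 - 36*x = (x - 4)*(x^3 - 6*x^2 + 9*x) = (x - 4)*(x - 3)*(x^2 - 3*x) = (x - 4)*(x - 3)^2*(x)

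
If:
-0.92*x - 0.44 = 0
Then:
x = -0.48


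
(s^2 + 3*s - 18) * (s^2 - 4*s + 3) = s^4 - s^3 - 27*s^2 + 81*s - 54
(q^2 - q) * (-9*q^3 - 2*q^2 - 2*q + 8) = -9*q^5 + 7*q^4 + 10*q^2 - 8*q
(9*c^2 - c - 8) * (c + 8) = 9*c^3 + 71*c^2 - 16*c - 64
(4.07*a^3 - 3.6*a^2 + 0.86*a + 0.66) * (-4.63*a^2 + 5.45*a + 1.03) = -18.8441*a^5 + 38.8495*a^4 - 19.4097*a^3 - 2.0768*a^2 + 4.4828*a + 0.6798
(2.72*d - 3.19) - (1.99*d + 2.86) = 0.73*d - 6.05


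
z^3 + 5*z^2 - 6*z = z*(z - 1)*(z + 6)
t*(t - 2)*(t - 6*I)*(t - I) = t^4 - 2*t^3 - 7*I*t^3 - 6*t^2 + 14*I*t^2 + 12*t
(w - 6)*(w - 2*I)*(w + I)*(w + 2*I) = w^4 - 6*w^3 + I*w^3 + 4*w^2 - 6*I*w^2 - 24*w + 4*I*w - 24*I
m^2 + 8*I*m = m*(m + 8*I)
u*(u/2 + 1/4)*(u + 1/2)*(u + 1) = u^4/2 + u^3 + 5*u^2/8 + u/8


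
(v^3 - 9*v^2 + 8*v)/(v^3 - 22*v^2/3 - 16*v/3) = 3*(v - 1)/(3*v + 2)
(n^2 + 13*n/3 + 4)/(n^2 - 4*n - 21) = (n + 4/3)/(n - 7)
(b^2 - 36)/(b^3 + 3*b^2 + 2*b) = (b^2 - 36)/(b*(b^2 + 3*b + 2))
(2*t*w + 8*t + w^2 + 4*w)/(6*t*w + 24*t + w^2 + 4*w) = (2*t + w)/(6*t + w)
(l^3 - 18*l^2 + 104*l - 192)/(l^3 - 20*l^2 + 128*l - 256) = (l - 6)/(l - 8)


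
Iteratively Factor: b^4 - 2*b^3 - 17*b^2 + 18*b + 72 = (b + 3)*(b^3 - 5*b^2 - 2*b + 24) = (b - 4)*(b + 3)*(b^2 - b - 6) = (b - 4)*(b - 3)*(b + 3)*(b + 2)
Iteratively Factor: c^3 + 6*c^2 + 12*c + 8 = (c + 2)*(c^2 + 4*c + 4) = (c + 2)^2*(c + 2)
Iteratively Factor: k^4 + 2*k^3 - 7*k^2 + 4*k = (k - 1)*(k^3 + 3*k^2 - 4*k) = k*(k - 1)*(k^2 + 3*k - 4) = k*(k - 1)^2*(k + 4)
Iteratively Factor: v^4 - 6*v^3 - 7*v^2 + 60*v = (v - 5)*(v^3 - v^2 - 12*v) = (v - 5)*(v - 4)*(v^2 + 3*v) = v*(v - 5)*(v - 4)*(v + 3)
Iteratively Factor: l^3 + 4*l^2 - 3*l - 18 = (l + 3)*(l^2 + l - 6) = (l - 2)*(l + 3)*(l + 3)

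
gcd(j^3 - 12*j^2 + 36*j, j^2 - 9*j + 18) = j - 6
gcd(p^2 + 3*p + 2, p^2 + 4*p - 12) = 1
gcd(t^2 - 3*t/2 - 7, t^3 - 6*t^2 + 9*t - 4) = 1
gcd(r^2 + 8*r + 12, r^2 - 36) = r + 6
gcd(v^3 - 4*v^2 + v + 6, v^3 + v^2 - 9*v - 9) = v^2 - 2*v - 3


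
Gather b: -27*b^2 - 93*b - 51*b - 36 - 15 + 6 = -27*b^2 - 144*b - 45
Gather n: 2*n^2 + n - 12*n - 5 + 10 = 2*n^2 - 11*n + 5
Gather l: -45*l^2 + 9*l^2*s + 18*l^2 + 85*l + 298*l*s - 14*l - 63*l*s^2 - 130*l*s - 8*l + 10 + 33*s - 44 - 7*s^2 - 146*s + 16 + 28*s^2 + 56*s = l^2*(9*s - 27) + l*(-63*s^2 + 168*s + 63) + 21*s^2 - 57*s - 18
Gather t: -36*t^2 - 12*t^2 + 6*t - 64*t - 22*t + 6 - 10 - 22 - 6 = -48*t^2 - 80*t - 32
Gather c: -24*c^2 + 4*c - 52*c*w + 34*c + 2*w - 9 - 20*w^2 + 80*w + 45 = -24*c^2 + c*(38 - 52*w) - 20*w^2 + 82*w + 36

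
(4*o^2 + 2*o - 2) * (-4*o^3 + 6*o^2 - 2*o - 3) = -16*o^5 + 16*o^4 + 12*o^3 - 28*o^2 - 2*o + 6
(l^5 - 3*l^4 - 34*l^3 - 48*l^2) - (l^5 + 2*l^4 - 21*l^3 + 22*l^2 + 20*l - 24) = -5*l^4 - 13*l^3 - 70*l^2 - 20*l + 24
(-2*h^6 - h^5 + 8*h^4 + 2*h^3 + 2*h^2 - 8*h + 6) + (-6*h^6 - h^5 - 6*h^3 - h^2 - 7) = -8*h^6 - 2*h^5 + 8*h^4 - 4*h^3 + h^2 - 8*h - 1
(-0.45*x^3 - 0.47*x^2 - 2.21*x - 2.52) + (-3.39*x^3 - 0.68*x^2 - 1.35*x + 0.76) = -3.84*x^3 - 1.15*x^2 - 3.56*x - 1.76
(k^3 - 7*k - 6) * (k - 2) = k^4 - 2*k^3 - 7*k^2 + 8*k + 12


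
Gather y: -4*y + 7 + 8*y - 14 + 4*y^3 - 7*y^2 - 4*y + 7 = 4*y^3 - 7*y^2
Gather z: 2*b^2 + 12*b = 2*b^2 + 12*b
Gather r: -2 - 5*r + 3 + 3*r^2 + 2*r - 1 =3*r^2 - 3*r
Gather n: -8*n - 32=-8*n - 32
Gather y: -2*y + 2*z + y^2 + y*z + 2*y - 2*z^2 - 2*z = y^2 + y*z - 2*z^2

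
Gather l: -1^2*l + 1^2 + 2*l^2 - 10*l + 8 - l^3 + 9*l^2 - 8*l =-l^3 + 11*l^2 - 19*l + 9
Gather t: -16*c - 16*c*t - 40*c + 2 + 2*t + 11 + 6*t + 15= -56*c + t*(8 - 16*c) + 28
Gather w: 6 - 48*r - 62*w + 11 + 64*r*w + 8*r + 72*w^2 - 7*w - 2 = -40*r + 72*w^2 + w*(64*r - 69) + 15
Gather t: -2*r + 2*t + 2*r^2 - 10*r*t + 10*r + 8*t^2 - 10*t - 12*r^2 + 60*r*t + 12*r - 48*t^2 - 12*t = -10*r^2 + 20*r - 40*t^2 + t*(50*r - 20)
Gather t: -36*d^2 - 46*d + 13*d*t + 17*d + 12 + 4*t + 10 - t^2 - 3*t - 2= -36*d^2 - 29*d - t^2 + t*(13*d + 1) + 20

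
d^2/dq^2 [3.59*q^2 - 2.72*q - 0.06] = 7.18000000000000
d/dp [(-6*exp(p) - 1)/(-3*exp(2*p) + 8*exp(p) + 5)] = 2*(-(3*exp(p) - 4)*(6*exp(p) + 1) + 9*exp(2*p) - 24*exp(p) - 15)*exp(p)/(-3*exp(2*p) + 8*exp(p) + 5)^2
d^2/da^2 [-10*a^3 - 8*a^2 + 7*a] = -60*a - 16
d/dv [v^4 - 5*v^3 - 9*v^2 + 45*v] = 4*v^3 - 15*v^2 - 18*v + 45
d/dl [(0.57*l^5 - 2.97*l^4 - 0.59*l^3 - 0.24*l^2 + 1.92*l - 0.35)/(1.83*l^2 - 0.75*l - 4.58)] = (3.1293*l^6 - 12.5802*l^5 - 7.4502*l^4 + 55.2954*l^3 + 4.773*l^2 + 3.4794*l - 9.0561)/(3.3489*l^4 - 2.745*l^3 - 16.2003*l^2 + 6.87*l + 20.9764)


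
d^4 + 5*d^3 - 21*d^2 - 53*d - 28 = (d - 4)*(d + 1)^2*(d + 7)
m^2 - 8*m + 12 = (m - 6)*(m - 2)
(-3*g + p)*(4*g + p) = -12*g^2 + g*p + p^2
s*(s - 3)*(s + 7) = s^3 + 4*s^2 - 21*s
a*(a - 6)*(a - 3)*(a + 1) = a^4 - 8*a^3 + 9*a^2 + 18*a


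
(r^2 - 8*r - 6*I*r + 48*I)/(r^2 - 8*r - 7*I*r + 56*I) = (r - 6*I)/(r - 7*I)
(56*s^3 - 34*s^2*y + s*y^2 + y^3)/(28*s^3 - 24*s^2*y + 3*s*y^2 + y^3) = (-4*s + y)/(-2*s + y)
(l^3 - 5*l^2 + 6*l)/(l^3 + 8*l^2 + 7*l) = (l^2 - 5*l + 6)/(l^2 + 8*l + 7)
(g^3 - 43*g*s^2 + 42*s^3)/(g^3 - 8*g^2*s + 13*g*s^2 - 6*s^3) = (-g - 7*s)/(-g + s)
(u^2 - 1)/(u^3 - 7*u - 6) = (u - 1)/(u^2 - u - 6)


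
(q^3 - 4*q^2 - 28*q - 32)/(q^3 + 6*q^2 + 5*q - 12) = (q^3 - 4*q^2 - 28*q - 32)/(q^3 + 6*q^2 + 5*q - 12)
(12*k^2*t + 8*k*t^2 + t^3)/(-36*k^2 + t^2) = t*(2*k + t)/(-6*k + t)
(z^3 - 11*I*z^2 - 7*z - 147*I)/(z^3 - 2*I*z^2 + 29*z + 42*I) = (z - 7*I)/(z + 2*I)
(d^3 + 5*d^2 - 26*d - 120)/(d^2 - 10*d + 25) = (d^2 + 10*d + 24)/(d - 5)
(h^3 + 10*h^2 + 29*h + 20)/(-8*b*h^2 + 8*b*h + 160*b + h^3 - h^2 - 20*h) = (-h^2 - 6*h - 5)/(8*b*h - 40*b - h^2 + 5*h)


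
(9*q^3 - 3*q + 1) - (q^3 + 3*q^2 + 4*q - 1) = 8*q^3 - 3*q^2 - 7*q + 2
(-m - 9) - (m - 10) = 1 - 2*m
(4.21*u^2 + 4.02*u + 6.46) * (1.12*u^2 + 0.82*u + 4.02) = 4.7152*u^4 + 7.9546*u^3 + 27.4558*u^2 + 21.4576*u + 25.9692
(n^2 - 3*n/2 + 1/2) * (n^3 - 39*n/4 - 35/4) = n^5 - 3*n^4/2 - 37*n^3/4 + 47*n^2/8 + 33*n/4 - 35/8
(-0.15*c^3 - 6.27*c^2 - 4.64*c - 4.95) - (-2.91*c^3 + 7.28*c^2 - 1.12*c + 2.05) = 2.76*c^3 - 13.55*c^2 - 3.52*c - 7.0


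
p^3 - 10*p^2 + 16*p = p*(p - 8)*(p - 2)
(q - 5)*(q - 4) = q^2 - 9*q + 20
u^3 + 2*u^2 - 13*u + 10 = (u - 2)*(u - 1)*(u + 5)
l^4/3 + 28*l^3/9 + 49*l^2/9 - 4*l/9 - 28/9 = (l/3 + 1/3)*(l - 2/3)*(l + 2)*(l + 7)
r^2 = r^2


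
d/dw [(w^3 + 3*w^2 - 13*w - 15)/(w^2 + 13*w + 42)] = (w^4 + 26*w^3 + 178*w^2 + 282*w - 351)/(w^4 + 26*w^3 + 253*w^2 + 1092*w + 1764)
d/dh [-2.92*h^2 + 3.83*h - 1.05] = 3.83 - 5.84*h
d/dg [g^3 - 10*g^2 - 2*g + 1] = 3*g^2 - 20*g - 2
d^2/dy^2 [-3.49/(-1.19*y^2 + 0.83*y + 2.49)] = (9.884378*y^2 - 6.894146*y - 3.49*(2.38*y - 0.83)*(4.76*y - 1.66) - 20.682438)/(-1.19*y^2 + 0.83*y + 2.49)^3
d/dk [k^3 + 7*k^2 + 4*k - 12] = 3*k^2 + 14*k + 4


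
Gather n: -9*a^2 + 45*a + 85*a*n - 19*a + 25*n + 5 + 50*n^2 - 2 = -9*a^2 + 26*a + 50*n^2 + n*(85*a + 25) + 3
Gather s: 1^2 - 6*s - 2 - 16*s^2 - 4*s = -16*s^2 - 10*s - 1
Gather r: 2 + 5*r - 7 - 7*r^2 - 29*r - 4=-7*r^2 - 24*r - 9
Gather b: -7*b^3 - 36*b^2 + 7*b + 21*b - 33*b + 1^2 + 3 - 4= -7*b^3 - 36*b^2 - 5*b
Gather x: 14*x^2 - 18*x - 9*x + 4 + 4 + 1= 14*x^2 - 27*x + 9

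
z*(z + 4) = z^2 + 4*z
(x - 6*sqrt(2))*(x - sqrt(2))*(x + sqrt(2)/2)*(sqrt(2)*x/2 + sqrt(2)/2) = sqrt(2)*x^4/2 - 13*x^3/2 + sqrt(2)*x^3/2 - 13*x^2/2 + 5*sqrt(2)*x^2/2 + 5*sqrt(2)*x/2 + 6*x + 6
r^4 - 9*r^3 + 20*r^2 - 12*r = r*(r - 6)*(r - 2)*(r - 1)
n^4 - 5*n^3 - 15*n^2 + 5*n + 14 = (n - 7)*(n - 1)*(n + 1)*(n + 2)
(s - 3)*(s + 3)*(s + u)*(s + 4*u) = s^4 + 5*s^3*u + 4*s^2*u^2 - 9*s^2 - 45*s*u - 36*u^2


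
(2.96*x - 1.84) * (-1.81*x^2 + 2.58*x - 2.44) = -5.3576*x^3 + 10.9672*x^2 - 11.9696*x + 4.4896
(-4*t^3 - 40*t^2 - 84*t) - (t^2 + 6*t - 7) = -4*t^3 - 41*t^2 - 90*t + 7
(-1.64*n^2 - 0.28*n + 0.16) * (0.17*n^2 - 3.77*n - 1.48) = -0.2788*n^4 + 6.1352*n^3 + 3.51*n^2 - 0.1888*n - 0.2368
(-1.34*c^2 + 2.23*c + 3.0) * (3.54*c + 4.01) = -4.7436*c^3 + 2.5208*c^2 + 19.5623*c + 12.03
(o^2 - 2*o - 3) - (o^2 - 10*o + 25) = 8*o - 28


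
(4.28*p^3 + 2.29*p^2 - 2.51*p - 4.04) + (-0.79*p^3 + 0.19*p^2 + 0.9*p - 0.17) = 3.49*p^3 + 2.48*p^2 - 1.61*p - 4.21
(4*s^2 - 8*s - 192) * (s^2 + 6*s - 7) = 4*s^4 + 16*s^3 - 268*s^2 - 1096*s + 1344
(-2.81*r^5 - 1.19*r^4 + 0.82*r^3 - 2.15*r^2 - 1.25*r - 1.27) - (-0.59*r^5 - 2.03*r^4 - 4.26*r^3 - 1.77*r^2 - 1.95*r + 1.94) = -2.22*r^5 + 0.84*r^4 + 5.08*r^3 - 0.38*r^2 + 0.7*r - 3.21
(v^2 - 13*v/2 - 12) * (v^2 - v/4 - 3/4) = v^4 - 27*v^3/4 - 89*v^2/8 + 63*v/8 + 9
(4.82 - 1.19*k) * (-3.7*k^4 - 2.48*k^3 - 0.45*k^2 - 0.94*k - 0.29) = 4.403*k^5 - 14.8828*k^4 - 11.4181*k^3 - 1.0504*k^2 - 4.1857*k - 1.3978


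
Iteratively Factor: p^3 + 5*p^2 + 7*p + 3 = (p + 1)*(p^2 + 4*p + 3) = (p + 1)^2*(p + 3)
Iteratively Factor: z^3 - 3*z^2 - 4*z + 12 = (z + 2)*(z^2 - 5*z + 6) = (z - 3)*(z + 2)*(z - 2)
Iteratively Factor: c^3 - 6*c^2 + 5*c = (c - 5)*(c^2 - c) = (c - 5)*(c - 1)*(c)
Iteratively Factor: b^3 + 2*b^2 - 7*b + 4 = (b - 1)*(b^2 + 3*b - 4) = (b - 1)^2*(b + 4)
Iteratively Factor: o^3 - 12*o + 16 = (o - 2)*(o^2 + 2*o - 8) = (o - 2)^2*(o + 4)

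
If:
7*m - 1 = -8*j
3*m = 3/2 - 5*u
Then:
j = 35*u/24 - 5/16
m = 1/2 - 5*u/3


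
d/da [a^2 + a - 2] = 2*a + 1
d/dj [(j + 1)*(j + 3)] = 2*j + 4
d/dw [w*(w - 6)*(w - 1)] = 3*w^2 - 14*w + 6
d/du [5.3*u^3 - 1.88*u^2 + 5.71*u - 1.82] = 15.9*u^2 - 3.76*u + 5.71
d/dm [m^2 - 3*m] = 2*m - 3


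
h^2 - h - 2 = (h - 2)*(h + 1)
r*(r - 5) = r^2 - 5*r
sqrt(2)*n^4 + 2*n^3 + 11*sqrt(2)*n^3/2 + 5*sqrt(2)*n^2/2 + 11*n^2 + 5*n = n*(n + 5)*(n + sqrt(2))*(sqrt(2)*n + sqrt(2)/2)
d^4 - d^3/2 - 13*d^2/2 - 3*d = d*(d - 3)*(d + 1/2)*(d + 2)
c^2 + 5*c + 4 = (c + 1)*(c + 4)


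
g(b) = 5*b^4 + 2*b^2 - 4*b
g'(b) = 20*b^3 + 4*b - 4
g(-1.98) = 92.61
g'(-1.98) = -167.17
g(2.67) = 257.68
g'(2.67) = 387.36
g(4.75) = 2571.46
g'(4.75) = 2158.44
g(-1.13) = 15.23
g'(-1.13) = -37.38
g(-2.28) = 154.63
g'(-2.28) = -250.17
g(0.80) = 0.13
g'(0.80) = 9.44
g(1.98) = 76.77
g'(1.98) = 159.17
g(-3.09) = 487.29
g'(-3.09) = -606.43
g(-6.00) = 6576.00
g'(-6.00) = -4348.00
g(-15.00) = 253635.00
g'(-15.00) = -67564.00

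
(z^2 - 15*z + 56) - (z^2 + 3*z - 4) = 60 - 18*z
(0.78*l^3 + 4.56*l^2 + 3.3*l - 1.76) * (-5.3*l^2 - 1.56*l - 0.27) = -4.134*l^5 - 25.3848*l^4 - 24.8142*l^3 + 2.9488*l^2 + 1.8546*l + 0.4752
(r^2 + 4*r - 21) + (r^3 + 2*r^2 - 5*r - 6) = r^3 + 3*r^2 - r - 27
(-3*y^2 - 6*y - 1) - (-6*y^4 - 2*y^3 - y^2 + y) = 6*y^4 + 2*y^3 - 2*y^2 - 7*y - 1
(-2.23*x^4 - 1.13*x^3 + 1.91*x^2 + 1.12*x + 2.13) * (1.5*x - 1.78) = -3.345*x^5 + 2.2744*x^4 + 4.8764*x^3 - 1.7198*x^2 + 1.2014*x - 3.7914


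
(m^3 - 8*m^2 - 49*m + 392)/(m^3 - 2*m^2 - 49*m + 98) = (m - 8)/(m - 2)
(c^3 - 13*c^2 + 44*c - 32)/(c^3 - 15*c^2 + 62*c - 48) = (c - 4)/(c - 6)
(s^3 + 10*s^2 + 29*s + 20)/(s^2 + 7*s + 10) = (s^2 + 5*s + 4)/(s + 2)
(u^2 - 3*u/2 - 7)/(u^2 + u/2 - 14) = (u + 2)/(u + 4)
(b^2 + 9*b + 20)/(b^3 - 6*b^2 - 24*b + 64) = (b + 5)/(b^2 - 10*b + 16)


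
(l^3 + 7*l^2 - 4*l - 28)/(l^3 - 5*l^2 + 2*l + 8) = (l^2 + 9*l + 14)/(l^2 - 3*l - 4)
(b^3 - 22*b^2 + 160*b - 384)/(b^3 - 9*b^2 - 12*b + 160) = (b^2 - 14*b + 48)/(b^2 - b - 20)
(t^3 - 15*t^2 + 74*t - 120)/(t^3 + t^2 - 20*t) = (t^2 - 11*t + 30)/(t*(t + 5))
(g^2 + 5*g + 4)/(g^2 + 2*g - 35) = (g^2 + 5*g + 4)/(g^2 + 2*g - 35)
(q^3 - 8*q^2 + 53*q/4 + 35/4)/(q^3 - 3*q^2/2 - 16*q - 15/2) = (q - 7/2)/(q + 3)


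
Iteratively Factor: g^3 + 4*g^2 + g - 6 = (g - 1)*(g^2 + 5*g + 6) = (g - 1)*(g + 3)*(g + 2)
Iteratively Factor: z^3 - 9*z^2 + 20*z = (z)*(z^2 - 9*z + 20) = z*(z - 4)*(z - 5)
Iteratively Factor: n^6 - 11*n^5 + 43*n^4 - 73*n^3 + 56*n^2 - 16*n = (n - 1)*(n^5 - 10*n^4 + 33*n^3 - 40*n^2 + 16*n) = n*(n - 1)*(n^4 - 10*n^3 + 33*n^2 - 40*n + 16) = n*(n - 4)*(n - 1)*(n^3 - 6*n^2 + 9*n - 4) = n*(n - 4)*(n - 1)^2*(n^2 - 5*n + 4) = n*(n - 4)^2*(n - 1)^2*(n - 1)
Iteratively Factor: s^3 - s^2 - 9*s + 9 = (s - 3)*(s^2 + 2*s - 3) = (s - 3)*(s + 3)*(s - 1)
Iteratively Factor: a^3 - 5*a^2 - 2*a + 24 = (a + 2)*(a^2 - 7*a + 12) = (a - 4)*(a + 2)*(a - 3)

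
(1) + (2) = 3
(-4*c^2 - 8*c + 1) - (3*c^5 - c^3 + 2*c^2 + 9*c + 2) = -3*c^5 + c^3 - 6*c^2 - 17*c - 1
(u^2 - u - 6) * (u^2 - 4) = u^4 - u^3 - 10*u^2 + 4*u + 24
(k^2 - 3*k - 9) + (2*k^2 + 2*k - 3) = 3*k^2 - k - 12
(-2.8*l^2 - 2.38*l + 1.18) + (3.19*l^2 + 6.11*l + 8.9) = 0.39*l^2 + 3.73*l + 10.08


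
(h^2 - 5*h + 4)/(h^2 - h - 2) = (-h^2 + 5*h - 4)/(-h^2 + h + 2)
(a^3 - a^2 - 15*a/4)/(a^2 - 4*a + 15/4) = a*(2*a + 3)/(2*a - 3)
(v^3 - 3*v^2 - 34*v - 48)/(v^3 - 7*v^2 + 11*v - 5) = (v^3 - 3*v^2 - 34*v - 48)/(v^3 - 7*v^2 + 11*v - 5)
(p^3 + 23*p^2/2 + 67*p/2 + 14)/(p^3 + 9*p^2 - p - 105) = (p^2 + 9*p/2 + 2)/(p^2 + 2*p - 15)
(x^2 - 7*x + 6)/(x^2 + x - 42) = (x - 1)/(x + 7)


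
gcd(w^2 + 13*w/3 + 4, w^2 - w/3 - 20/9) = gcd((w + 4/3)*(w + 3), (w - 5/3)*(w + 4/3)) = w + 4/3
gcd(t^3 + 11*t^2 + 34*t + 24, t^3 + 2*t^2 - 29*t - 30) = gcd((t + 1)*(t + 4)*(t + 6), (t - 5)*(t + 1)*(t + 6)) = t^2 + 7*t + 6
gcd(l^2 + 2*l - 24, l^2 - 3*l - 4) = l - 4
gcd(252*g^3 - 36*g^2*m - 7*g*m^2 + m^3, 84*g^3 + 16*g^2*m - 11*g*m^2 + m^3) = 42*g^2 - 13*g*m + m^2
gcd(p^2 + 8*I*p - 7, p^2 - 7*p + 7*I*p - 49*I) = p + 7*I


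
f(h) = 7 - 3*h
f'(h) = -3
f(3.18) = -2.54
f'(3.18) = -3.00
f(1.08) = 3.76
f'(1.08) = -3.00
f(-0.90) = 9.70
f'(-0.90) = -3.00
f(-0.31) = 7.93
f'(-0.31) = -3.00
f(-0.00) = 7.00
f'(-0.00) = -3.00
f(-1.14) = 10.42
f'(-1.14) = -3.00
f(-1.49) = 11.47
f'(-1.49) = -3.00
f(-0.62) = 8.86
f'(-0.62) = -3.00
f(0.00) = 7.00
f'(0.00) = -3.00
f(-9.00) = 34.00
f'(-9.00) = -3.00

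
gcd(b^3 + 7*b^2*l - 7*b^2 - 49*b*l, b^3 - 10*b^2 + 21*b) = b^2 - 7*b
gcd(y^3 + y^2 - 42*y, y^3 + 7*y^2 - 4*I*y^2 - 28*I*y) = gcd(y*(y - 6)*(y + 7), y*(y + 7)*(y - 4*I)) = y^2 + 7*y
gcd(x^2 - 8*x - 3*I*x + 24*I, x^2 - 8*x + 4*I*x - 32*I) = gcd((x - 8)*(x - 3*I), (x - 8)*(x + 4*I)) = x - 8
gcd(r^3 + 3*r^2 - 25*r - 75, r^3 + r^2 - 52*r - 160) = r + 5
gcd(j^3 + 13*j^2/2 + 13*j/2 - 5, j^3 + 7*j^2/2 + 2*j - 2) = j^2 + 3*j/2 - 1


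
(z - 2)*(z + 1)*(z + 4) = z^3 + 3*z^2 - 6*z - 8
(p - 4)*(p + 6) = p^2 + 2*p - 24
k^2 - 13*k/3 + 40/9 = (k - 8/3)*(k - 5/3)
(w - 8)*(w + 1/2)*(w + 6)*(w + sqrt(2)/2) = w^4 - 3*w^3/2 + sqrt(2)*w^3/2 - 49*w^2 - 3*sqrt(2)*w^2/4 - 49*sqrt(2)*w/2 - 24*w - 12*sqrt(2)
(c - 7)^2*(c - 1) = c^3 - 15*c^2 + 63*c - 49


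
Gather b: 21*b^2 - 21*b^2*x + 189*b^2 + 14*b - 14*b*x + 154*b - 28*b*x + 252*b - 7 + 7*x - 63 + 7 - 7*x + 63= b^2*(210 - 21*x) + b*(420 - 42*x)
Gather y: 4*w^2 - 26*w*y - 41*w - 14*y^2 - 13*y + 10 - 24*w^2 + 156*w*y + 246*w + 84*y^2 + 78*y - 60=-20*w^2 + 205*w + 70*y^2 + y*(130*w + 65) - 50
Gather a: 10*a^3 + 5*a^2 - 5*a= 10*a^3 + 5*a^2 - 5*a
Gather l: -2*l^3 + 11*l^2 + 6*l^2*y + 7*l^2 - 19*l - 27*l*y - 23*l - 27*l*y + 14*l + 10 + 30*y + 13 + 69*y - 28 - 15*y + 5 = -2*l^3 + l^2*(6*y + 18) + l*(-54*y - 28) + 84*y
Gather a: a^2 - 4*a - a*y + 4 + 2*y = a^2 + a*(-y - 4) + 2*y + 4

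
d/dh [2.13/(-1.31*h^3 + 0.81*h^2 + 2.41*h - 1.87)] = (8.3709*h^2 - 3.4506*h - 5.1333)/(1.31*h^3 - 0.81*h^2 - 2.41*h + 1.87)^2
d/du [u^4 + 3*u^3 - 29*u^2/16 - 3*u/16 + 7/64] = 4*u^3 + 9*u^2 - 29*u/8 - 3/16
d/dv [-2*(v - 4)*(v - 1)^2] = 6*(3 - v)*(v - 1)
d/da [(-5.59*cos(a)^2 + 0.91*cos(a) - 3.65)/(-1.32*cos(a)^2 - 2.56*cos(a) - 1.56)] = (-15.5116*cos(a)^2 - 7.8048*cos(a) + 10.7636)*sin(a)/(1.7424*cos(a)^4 + 6.7584*cos(a)^3 + 10.672*cos(a)^2 + 7.9872*cos(a) + 2.4336)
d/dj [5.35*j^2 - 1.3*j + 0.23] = 10.7*j - 1.3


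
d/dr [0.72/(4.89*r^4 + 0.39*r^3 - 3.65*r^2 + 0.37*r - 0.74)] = (-14.0832*r^3 - 0.8424*r^2 + 5.256*r - 0.2664)/(4.89*r^4 + 0.39*r^3 - 3.65*r^2 + 0.37*r - 0.74)^2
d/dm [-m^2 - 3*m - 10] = -2*m - 3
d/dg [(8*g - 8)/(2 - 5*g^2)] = 8*(-5*g^2 + 10*g*(g - 1) + 2)/(5*g^2 - 2)^2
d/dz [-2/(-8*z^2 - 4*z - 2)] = 2*(-4*z - 1)/(4*z^2 + 2*z + 1)^2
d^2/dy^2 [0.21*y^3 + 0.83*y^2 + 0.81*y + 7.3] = 1.26*y + 1.66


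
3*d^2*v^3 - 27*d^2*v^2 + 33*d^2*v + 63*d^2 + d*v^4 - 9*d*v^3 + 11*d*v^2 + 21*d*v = (3*d + v)*(v - 7)*(v - 3)*(d*v + d)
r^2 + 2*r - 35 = (r - 5)*(r + 7)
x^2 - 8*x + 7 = (x - 7)*(x - 1)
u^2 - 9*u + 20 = (u - 5)*(u - 4)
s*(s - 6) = s^2 - 6*s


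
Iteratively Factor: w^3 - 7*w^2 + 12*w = (w)*(w^2 - 7*w + 12) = w*(w - 4)*(w - 3)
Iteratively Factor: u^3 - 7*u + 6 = (u - 1)*(u^2 + u - 6) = (u - 1)*(u + 3)*(u - 2)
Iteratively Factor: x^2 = (x)*(x)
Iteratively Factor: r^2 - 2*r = (r)*(r - 2)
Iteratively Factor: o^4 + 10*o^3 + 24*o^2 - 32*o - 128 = (o + 4)*(o^3 + 6*o^2 - 32) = (o - 2)*(o + 4)*(o^2 + 8*o + 16) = (o - 2)*(o + 4)^2*(o + 4)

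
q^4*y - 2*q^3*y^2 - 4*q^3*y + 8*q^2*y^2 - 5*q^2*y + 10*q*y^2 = q*(q - 5)*(q - 2*y)*(q*y + y)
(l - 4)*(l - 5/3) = l^2 - 17*l/3 + 20/3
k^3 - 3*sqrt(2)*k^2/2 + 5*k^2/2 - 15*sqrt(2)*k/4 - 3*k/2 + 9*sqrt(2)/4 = (k - 1/2)*(k + 3)*(k - 3*sqrt(2)/2)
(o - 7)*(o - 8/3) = o^2 - 29*o/3 + 56/3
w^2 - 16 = (w - 4)*(w + 4)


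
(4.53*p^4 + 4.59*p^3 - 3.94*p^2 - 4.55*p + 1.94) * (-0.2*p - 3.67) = -0.906*p^5 - 17.5431*p^4 - 16.0573*p^3 + 15.3698*p^2 + 16.3105*p - 7.1198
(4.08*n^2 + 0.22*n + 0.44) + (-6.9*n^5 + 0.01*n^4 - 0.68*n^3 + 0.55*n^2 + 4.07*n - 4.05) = -6.9*n^5 + 0.01*n^4 - 0.68*n^3 + 4.63*n^2 + 4.29*n - 3.61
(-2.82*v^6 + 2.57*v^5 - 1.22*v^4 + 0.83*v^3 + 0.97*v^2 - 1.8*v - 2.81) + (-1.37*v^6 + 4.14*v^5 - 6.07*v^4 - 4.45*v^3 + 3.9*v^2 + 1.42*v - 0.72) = -4.19*v^6 + 6.71*v^5 - 7.29*v^4 - 3.62*v^3 + 4.87*v^2 - 0.38*v - 3.53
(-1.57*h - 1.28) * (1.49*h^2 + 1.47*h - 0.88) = -2.3393*h^3 - 4.2151*h^2 - 0.5*h + 1.1264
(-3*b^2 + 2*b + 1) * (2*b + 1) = -6*b^3 + b^2 + 4*b + 1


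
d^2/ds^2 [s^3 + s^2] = 6*s + 2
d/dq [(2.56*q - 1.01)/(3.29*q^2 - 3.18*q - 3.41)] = (-8.4224*q^2 + 6.6458*q - 11.9414)/(10.8241*q^4 - 20.9244*q^3 - 12.3254*q^2 + 21.6876*q + 11.6281)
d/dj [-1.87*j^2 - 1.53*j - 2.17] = -3.74*j - 1.53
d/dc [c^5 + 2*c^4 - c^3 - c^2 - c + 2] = 5*c^4 + 8*c^3 - 3*c^2 - 2*c - 1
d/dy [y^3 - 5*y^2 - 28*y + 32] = 3*y^2 - 10*y - 28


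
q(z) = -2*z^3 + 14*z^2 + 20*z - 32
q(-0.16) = -34.83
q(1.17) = 7.36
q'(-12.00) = -1180.00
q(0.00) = -32.00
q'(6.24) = -38.91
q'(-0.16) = 15.37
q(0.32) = -24.23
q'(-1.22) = -23.09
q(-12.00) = 5200.00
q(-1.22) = -31.93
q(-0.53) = -38.37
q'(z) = -6*z^2 + 28*z + 20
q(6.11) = 156.65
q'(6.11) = -32.91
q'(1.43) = 47.77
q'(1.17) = 44.55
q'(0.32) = 28.35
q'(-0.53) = 3.47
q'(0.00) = 20.00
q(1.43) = 19.38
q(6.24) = 151.99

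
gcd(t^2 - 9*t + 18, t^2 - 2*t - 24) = t - 6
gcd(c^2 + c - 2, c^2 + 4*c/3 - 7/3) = c - 1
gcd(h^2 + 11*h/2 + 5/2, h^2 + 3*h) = 1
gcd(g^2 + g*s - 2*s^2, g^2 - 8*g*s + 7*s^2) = -g + s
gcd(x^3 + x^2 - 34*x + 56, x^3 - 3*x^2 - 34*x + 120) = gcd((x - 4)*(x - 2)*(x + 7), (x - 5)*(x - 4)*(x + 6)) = x - 4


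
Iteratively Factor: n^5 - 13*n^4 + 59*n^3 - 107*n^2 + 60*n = (n - 4)*(n^4 - 9*n^3 + 23*n^2 - 15*n) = (n - 4)*(n - 1)*(n^3 - 8*n^2 + 15*n) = n*(n - 4)*(n - 1)*(n^2 - 8*n + 15) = n*(n - 4)*(n - 3)*(n - 1)*(n - 5)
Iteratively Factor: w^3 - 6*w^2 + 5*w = (w)*(w^2 - 6*w + 5) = w*(w - 1)*(w - 5)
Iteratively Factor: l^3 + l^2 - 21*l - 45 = (l + 3)*(l^2 - 2*l - 15) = (l + 3)^2*(l - 5)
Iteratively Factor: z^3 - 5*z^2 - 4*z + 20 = (z - 2)*(z^2 - 3*z - 10) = (z - 5)*(z - 2)*(z + 2)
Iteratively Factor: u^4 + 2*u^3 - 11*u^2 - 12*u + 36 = (u - 2)*(u^3 + 4*u^2 - 3*u - 18) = (u - 2)*(u + 3)*(u^2 + u - 6) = (u - 2)*(u + 3)^2*(u - 2)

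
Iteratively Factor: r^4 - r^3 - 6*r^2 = (r)*(r^3 - r^2 - 6*r) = r^2*(r^2 - r - 6) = r^2*(r - 3)*(r + 2)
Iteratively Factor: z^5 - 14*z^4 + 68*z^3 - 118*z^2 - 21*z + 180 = (z - 4)*(z^4 - 10*z^3 + 28*z^2 - 6*z - 45) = (z - 5)*(z - 4)*(z^3 - 5*z^2 + 3*z + 9) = (z - 5)*(z - 4)*(z - 3)*(z^2 - 2*z - 3) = (z - 5)*(z - 4)*(z - 3)*(z + 1)*(z - 3)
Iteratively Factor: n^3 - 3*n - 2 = (n - 2)*(n^2 + 2*n + 1) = (n - 2)*(n + 1)*(n + 1)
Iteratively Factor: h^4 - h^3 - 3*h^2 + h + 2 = (h + 1)*(h^3 - 2*h^2 - h + 2) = (h + 1)^2*(h^2 - 3*h + 2) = (h - 2)*(h + 1)^2*(h - 1)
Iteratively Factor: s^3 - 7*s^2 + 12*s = (s - 4)*(s^2 - 3*s) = (s - 4)*(s - 3)*(s)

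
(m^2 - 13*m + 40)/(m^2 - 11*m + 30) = (m - 8)/(m - 6)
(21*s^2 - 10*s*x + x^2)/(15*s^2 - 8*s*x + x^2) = (-7*s + x)/(-5*s + x)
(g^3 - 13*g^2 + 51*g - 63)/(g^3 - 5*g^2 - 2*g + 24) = (g^2 - 10*g + 21)/(g^2 - 2*g - 8)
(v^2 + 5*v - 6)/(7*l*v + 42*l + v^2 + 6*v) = (v - 1)/(7*l + v)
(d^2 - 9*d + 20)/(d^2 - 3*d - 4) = (d - 5)/(d + 1)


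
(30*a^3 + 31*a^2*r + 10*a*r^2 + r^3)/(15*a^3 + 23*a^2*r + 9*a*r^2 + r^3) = (2*a + r)/(a + r)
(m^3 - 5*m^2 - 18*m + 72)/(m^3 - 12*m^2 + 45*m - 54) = (m + 4)/(m - 3)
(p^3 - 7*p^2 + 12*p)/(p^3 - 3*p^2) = (p - 4)/p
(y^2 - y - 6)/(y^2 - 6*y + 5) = (y^2 - y - 6)/(y^2 - 6*y + 5)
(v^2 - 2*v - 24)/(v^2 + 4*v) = (v - 6)/v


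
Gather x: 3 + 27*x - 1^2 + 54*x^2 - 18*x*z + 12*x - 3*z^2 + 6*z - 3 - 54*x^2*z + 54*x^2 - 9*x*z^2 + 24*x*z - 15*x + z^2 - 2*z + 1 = x^2*(108 - 54*z) + x*(-9*z^2 + 6*z + 24) - 2*z^2 + 4*z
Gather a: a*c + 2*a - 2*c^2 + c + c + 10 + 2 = a*(c + 2) - 2*c^2 + 2*c + 12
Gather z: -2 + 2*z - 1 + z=3*z - 3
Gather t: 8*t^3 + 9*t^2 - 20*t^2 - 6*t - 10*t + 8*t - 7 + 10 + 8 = 8*t^3 - 11*t^2 - 8*t + 11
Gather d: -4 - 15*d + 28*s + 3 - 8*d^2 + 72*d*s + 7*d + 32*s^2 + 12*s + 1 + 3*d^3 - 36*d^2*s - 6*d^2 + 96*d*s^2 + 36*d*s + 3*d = 3*d^3 + d^2*(-36*s - 14) + d*(96*s^2 + 108*s - 5) + 32*s^2 + 40*s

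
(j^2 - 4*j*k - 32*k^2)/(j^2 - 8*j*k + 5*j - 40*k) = (j + 4*k)/(j + 5)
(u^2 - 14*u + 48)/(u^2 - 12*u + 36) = (u - 8)/(u - 6)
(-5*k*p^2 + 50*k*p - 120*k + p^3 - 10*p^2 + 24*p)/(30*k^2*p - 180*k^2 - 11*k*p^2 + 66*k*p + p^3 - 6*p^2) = (p - 4)/(-6*k + p)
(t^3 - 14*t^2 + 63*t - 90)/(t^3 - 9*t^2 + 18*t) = (t - 5)/t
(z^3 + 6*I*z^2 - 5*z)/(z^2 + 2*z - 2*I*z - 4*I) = z*(z^2 + 6*I*z - 5)/(z^2 + 2*z*(1 - I) - 4*I)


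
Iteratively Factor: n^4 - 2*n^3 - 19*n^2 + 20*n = (n)*(n^3 - 2*n^2 - 19*n + 20) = n*(n - 1)*(n^2 - n - 20) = n*(n - 5)*(n - 1)*(n + 4)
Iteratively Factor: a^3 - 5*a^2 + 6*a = (a - 3)*(a^2 - 2*a) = a*(a - 3)*(a - 2)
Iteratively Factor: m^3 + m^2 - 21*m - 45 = (m + 3)*(m^2 - 2*m - 15) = (m + 3)^2*(m - 5)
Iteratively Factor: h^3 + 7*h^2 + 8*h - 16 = (h + 4)*(h^2 + 3*h - 4) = (h + 4)^2*(h - 1)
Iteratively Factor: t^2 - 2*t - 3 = (t - 3)*(t + 1)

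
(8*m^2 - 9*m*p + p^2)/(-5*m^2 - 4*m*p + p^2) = (-8*m^2 + 9*m*p - p^2)/(5*m^2 + 4*m*p - p^2)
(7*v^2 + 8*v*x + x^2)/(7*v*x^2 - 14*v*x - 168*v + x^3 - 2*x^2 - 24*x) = (v + x)/(x^2 - 2*x - 24)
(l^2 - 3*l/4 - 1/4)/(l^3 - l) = (l + 1/4)/(l*(l + 1))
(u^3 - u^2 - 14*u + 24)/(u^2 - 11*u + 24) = (u^2 + 2*u - 8)/(u - 8)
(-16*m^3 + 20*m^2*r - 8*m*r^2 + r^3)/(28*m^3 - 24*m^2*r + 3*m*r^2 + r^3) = (-4*m + r)/(7*m + r)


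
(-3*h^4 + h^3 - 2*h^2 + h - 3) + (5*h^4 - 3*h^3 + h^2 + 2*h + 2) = 2*h^4 - 2*h^3 - h^2 + 3*h - 1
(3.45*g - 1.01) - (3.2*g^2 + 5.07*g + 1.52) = -3.2*g^2 - 1.62*g - 2.53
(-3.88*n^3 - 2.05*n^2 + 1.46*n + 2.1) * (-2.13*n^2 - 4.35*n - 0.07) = 8.2644*n^5 + 21.2445*n^4 + 6.0793*n^3 - 10.6805*n^2 - 9.2372*n - 0.147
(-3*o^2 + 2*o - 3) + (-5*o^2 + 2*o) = -8*o^2 + 4*o - 3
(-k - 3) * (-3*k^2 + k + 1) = 3*k^3 + 8*k^2 - 4*k - 3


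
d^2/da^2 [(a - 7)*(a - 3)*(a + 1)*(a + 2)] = 12*a^2 - 42*a - 14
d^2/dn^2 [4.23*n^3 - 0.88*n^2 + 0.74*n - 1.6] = 25.38*n - 1.76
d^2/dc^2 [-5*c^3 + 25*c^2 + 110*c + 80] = 50 - 30*c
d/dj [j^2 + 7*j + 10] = 2*j + 7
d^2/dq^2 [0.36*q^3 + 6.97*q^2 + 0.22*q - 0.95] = 2.16*q + 13.94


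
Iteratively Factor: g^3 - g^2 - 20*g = (g)*(g^2 - g - 20) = g*(g - 5)*(g + 4)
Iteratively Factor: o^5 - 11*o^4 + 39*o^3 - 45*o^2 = (o - 5)*(o^4 - 6*o^3 + 9*o^2) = (o - 5)*(o - 3)*(o^3 - 3*o^2) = o*(o - 5)*(o - 3)*(o^2 - 3*o) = o^2*(o - 5)*(o - 3)*(o - 3)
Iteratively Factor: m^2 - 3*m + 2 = (m - 2)*(m - 1)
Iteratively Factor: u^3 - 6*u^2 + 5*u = (u - 1)*(u^2 - 5*u) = (u - 5)*(u - 1)*(u)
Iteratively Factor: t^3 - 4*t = (t + 2)*(t^2 - 2*t) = (t - 2)*(t + 2)*(t)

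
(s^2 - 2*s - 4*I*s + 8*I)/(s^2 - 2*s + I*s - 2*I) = (s - 4*I)/(s + I)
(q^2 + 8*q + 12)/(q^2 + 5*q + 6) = (q + 6)/(q + 3)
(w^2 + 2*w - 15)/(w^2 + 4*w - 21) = (w + 5)/(w + 7)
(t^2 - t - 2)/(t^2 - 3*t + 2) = (t + 1)/(t - 1)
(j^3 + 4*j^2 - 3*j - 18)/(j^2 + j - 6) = j + 3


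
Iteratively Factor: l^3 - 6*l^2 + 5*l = (l - 5)*(l^2 - l) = l*(l - 5)*(l - 1)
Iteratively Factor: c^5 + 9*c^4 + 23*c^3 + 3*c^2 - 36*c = (c - 1)*(c^4 + 10*c^3 + 33*c^2 + 36*c) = c*(c - 1)*(c^3 + 10*c^2 + 33*c + 36) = c*(c - 1)*(c + 3)*(c^2 + 7*c + 12) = c*(c - 1)*(c + 3)^2*(c + 4)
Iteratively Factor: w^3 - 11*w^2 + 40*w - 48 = (w - 4)*(w^2 - 7*w + 12) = (w - 4)*(w - 3)*(w - 4)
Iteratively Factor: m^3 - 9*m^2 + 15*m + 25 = (m - 5)*(m^2 - 4*m - 5) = (m - 5)^2*(m + 1)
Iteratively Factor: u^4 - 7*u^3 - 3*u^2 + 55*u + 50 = (u - 5)*(u^3 - 2*u^2 - 13*u - 10) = (u - 5)^2*(u^2 + 3*u + 2) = (u - 5)^2*(u + 1)*(u + 2)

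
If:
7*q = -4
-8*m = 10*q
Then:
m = 5/7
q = -4/7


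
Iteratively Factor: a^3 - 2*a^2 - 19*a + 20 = (a - 1)*(a^2 - a - 20) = (a - 1)*(a + 4)*(a - 5)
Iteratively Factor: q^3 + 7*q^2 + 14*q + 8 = (q + 4)*(q^2 + 3*q + 2) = (q + 1)*(q + 4)*(q + 2)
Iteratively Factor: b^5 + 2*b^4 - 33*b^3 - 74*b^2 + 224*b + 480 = (b - 3)*(b^4 + 5*b^3 - 18*b^2 - 128*b - 160) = (b - 3)*(b + 4)*(b^3 + b^2 - 22*b - 40) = (b - 3)*(b + 2)*(b + 4)*(b^2 - b - 20) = (b - 3)*(b + 2)*(b + 4)^2*(b - 5)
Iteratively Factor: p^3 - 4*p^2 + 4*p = (p)*(p^2 - 4*p + 4) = p*(p - 2)*(p - 2)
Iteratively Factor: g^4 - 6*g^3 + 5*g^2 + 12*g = (g + 1)*(g^3 - 7*g^2 + 12*g) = (g - 4)*(g + 1)*(g^2 - 3*g) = (g - 4)*(g - 3)*(g + 1)*(g)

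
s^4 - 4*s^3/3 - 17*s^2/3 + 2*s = s*(s - 3)*(s - 1/3)*(s + 2)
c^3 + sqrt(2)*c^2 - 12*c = c*(c - 2*sqrt(2))*(c + 3*sqrt(2))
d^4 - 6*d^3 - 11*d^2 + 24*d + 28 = (d - 7)*(d - 2)*(d + 1)*(d + 2)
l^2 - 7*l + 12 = (l - 4)*(l - 3)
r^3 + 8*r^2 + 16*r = r*(r + 4)^2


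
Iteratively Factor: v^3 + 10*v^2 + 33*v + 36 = (v + 3)*(v^2 + 7*v + 12) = (v + 3)*(v + 4)*(v + 3)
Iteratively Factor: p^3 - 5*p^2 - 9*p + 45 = (p + 3)*(p^2 - 8*p + 15) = (p - 5)*(p + 3)*(p - 3)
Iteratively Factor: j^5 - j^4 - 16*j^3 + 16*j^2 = (j - 4)*(j^4 + 3*j^3 - 4*j^2) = j*(j - 4)*(j^3 + 3*j^2 - 4*j) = j*(j - 4)*(j + 4)*(j^2 - j) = j*(j - 4)*(j - 1)*(j + 4)*(j)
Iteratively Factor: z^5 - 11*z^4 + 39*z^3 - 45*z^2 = (z - 5)*(z^4 - 6*z^3 + 9*z^2) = z*(z - 5)*(z^3 - 6*z^2 + 9*z) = z*(z - 5)*(z - 3)*(z^2 - 3*z) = z*(z - 5)*(z - 3)^2*(z)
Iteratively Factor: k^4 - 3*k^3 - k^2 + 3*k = (k + 1)*(k^3 - 4*k^2 + 3*k) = k*(k + 1)*(k^2 - 4*k + 3) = k*(k - 1)*(k + 1)*(k - 3)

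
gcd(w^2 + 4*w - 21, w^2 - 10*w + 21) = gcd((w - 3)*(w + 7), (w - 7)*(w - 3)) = w - 3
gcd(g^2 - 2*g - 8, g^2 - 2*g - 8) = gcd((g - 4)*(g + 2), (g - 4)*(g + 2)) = g^2 - 2*g - 8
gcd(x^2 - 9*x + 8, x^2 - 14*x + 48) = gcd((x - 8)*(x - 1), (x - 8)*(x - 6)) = x - 8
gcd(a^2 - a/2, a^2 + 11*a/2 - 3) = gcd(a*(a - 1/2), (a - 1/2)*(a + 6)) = a - 1/2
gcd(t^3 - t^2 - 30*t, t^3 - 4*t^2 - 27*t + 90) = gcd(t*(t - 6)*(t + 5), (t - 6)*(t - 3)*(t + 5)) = t^2 - t - 30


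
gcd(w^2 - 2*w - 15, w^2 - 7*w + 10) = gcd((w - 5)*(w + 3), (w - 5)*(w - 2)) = w - 5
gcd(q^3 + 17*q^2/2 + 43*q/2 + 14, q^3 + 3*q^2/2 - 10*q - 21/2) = q^2 + 9*q/2 + 7/2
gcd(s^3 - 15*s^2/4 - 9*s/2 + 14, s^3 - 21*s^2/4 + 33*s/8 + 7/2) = s^2 - 23*s/4 + 7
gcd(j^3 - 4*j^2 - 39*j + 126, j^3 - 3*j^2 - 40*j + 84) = j^2 - j - 42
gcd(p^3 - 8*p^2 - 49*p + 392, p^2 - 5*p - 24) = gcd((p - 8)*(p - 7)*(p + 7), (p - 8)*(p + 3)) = p - 8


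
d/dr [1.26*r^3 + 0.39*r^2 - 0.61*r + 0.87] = 3.78*r^2 + 0.78*r - 0.61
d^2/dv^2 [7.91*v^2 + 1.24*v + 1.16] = 15.8200000000000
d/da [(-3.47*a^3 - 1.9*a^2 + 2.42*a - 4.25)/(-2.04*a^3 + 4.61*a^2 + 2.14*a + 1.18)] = (-3.5527136788005e-15*a^5 - 19.8727*a^4 - 4.97799999999999*a^3 - 53.516*a^2 + 34.701*a + 11.9506)/(4.1616*a^6 - 18.8088*a^5 + 12.5209*a^4 + 14.9164*a^3 + 15.4592*a^2 + 5.0504*a + 1.3924)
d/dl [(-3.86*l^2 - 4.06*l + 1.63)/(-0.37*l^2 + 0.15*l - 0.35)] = (-2.0812*l^2 + 3.9082*l + 1.1765)/(0.1369*l^4 - 0.111*l^3 + 0.2815*l^2 - 0.105*l + 0.1225)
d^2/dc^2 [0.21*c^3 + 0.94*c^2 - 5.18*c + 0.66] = 1.26*c + 1.88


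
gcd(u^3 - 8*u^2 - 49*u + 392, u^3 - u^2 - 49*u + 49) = u^2 - 49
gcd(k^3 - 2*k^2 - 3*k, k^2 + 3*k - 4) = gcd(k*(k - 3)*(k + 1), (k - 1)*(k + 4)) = 1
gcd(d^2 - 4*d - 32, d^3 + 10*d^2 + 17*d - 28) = d + 4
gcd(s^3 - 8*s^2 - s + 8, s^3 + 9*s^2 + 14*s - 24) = s - 1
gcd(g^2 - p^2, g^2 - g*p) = -g + p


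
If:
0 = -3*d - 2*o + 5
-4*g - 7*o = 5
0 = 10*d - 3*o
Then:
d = 15/29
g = -495/116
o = 50/29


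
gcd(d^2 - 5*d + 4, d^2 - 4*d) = d - 4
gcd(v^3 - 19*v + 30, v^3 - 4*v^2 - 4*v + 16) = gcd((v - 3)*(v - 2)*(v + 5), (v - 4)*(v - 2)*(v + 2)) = v - 2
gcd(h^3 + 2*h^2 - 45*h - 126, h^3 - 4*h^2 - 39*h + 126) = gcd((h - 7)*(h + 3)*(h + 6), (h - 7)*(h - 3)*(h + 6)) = h^2 - h - 42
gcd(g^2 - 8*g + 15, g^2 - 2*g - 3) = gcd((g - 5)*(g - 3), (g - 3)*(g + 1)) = g - 3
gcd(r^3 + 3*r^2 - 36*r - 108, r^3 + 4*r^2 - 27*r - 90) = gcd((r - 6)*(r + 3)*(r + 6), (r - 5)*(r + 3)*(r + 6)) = r^2 + 9*r + 18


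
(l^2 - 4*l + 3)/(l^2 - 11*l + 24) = (l - 1)/(l - 8)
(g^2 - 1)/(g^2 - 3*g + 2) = (g + 1)/(g - 2)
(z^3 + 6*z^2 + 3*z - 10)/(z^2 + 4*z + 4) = (z^2 + 4*z - 5)/(z + 2)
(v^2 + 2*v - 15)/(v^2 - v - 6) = (v + 5)/(v + 2)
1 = 1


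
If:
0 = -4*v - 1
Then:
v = -1/4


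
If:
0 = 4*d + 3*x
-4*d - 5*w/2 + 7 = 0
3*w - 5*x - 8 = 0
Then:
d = -3/14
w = 22/7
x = 2/7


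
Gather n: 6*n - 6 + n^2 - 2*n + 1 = n^2 + 4*n - 5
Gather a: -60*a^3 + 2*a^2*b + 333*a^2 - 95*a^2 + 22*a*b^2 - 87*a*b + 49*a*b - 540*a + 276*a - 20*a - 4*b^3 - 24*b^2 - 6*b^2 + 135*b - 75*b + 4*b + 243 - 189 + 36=-60*a^3 + a^2*(2*b + 238) + a*(22*b^2 - 38*b - 284) - 4*b^3 - 30*b^2 + 64*b + 90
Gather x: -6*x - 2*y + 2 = -6*x - 2*y + 2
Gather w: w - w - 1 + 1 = 0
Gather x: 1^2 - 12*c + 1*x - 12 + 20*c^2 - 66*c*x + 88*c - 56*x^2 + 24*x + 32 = 20*c^2 + 76*c - 56*x^2 + x*(25 - 66*c) + 21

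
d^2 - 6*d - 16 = (d - 8)*(d + 2)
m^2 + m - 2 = (m - 1)*(m + 2)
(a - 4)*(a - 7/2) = a^2 - 15*a/2 + 14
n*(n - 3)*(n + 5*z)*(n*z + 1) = n^4*z + 5*n^3*z^2 - 3*n^3*z + n^3 - 15*n^2*z^2 + 5*n^2*z - 3*n^2 - 15*n*z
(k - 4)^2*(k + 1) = k^3 - 7*k^2 + 8*k + 16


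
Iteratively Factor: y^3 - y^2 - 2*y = (y + 1)*(y^2 - 2*y) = y*(y + 1)*(y - 2)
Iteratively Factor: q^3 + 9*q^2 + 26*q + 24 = (q + 3)*(q^2 + 6*q + 8) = (q + 3)*(q + 4)*(q + 2)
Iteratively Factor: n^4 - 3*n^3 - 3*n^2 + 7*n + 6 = (n + 1)*(n^3 - 4*n^2 + n + 6) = (n + 1)^2*(n^2 - 5*n + 6) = (n - 3)*(n + 1)^2*(n - 2)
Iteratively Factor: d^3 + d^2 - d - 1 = (d + 1)*(d^2 - 1) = (d - 1)*(d + 1)*(d + 1)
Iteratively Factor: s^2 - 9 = (s - 3)*(s + 3)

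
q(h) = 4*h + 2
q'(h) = 4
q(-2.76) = -9.04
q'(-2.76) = 4.00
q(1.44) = 7.76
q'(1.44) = 4.00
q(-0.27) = 0.92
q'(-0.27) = 4.00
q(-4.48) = -15.92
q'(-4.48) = 4.00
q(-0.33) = 0.68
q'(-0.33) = 4.00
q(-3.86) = -13.44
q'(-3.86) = 4.00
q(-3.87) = -13.48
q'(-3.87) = 4.00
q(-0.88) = -1.52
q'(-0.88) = 4.00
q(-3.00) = -10.00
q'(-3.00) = 4.00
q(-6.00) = -22.00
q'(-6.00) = 4.00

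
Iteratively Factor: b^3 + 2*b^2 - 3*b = (b - 1)*(b^2 + 3*b) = b*(b - 1)*(b + 3)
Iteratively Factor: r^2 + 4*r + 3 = (r + 1)*(r + 3)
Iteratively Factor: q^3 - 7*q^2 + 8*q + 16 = (q - 4)*(q^2 - 3*q - 4) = (q - 4)^2*(q + 1)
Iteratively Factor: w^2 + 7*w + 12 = (w + 4)*(w + 3)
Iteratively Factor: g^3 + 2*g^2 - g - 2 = (g + 1)*(g^2 + g - 2) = (g - 1)*(g + 1)*(g + 2)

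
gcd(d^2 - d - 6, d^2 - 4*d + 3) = d - 3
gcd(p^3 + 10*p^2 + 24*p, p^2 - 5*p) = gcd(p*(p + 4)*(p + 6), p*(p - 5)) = p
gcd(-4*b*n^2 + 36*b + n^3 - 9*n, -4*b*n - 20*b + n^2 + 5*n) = 4*b - n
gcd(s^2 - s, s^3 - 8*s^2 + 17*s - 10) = s - 1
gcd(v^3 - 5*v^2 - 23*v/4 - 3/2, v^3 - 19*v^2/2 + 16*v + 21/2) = v + 1/2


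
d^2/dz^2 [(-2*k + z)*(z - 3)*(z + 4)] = -4*k + 6*z + 2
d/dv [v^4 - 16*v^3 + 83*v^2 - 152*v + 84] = 4*v^3 - 48*v^2 + 166*v - 152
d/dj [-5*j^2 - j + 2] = -10*j - 1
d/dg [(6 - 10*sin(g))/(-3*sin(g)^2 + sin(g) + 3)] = 2*(-15*sin(g)^2 + 18*sin(g) - 18)*cos(g)/(sin(g) + 3*cos(g)^2)^2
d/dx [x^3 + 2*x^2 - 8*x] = 3*x^2 + 4*x - 8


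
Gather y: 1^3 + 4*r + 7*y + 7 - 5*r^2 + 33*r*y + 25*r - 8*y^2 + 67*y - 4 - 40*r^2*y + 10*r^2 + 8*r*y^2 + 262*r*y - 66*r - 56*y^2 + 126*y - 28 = 5*r^2 - 37*r + y^2*(8*r - 64) + y*(-40*r^2 + 295*r + 200) - 24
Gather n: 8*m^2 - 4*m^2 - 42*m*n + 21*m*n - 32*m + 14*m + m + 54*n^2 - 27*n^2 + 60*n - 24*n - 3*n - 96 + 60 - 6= 4*m^2 - 17*m + 27*n^2 + n*(33 - 21*m) - 42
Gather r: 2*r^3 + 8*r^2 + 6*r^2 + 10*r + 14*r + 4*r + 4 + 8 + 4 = 2*r^3 + 14*r^2 + 28*r + 16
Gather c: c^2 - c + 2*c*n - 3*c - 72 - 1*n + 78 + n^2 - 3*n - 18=c^2 + c*(2*n - 4) + n^2 - 4*n - 12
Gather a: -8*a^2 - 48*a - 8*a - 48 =-8*a^2 - 56*a - 48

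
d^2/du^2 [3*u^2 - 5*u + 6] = 6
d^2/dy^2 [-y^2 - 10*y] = -2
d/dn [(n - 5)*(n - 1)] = 2*n - 6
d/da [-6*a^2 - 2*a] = -12*a - 2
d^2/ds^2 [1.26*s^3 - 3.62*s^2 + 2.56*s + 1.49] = 7.56*s - 7.24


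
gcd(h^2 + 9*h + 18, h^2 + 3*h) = h + 3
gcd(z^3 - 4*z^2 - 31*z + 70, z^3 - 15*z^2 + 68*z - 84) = z^2 - 9*z + 14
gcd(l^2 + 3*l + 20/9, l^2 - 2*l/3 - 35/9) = l + 5/3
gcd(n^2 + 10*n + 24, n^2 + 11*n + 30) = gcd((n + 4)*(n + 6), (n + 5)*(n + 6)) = n + 6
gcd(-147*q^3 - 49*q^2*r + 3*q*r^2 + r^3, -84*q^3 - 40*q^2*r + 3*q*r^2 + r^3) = 7*q + r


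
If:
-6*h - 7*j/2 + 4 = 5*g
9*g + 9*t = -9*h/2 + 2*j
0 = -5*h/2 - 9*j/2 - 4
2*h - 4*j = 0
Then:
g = 40/19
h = -16/19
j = -8/19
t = -16/9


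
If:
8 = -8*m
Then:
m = -1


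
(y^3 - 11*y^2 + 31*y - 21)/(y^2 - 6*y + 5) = (y^2 - 10*y + 21)/(y - 5)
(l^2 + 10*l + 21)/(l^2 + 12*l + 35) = (l + 3)/(l + 5)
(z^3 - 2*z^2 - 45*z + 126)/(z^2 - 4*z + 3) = (z^2 + z - 42)/(z - 1)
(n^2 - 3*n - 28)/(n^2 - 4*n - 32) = (n - 7)/(n - 8)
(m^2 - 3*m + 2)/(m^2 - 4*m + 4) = (m - 1)/(m - 2)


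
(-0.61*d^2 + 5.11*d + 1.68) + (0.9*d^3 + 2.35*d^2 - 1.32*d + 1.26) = 0.9*d^3 + 1.74*d^2 + 3.79*d + 2.94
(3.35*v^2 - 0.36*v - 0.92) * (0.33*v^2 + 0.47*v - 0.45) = 1.1055*v^4 + 1.4557*v^3 - 1.9803*v^2 - 0.2704*v + 0.414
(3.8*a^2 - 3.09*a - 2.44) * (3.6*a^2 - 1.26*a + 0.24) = 13.68*a^4 - 15.912*a^3 - 3.9786*a^2 + 2.3328*a - 0.5856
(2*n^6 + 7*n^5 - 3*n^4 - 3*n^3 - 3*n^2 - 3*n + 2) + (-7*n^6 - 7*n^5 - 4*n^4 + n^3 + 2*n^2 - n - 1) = -5*n^6 - 7*n^4 - 2*n^3 - n^2 - 4*n + 1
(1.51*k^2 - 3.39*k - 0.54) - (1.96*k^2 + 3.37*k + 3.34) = -0.45*k^2 - 6.76*k - 3.88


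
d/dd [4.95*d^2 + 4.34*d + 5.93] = 9.9*d + 4.34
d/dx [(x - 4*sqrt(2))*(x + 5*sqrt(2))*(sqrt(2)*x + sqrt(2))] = 3*sqrt(2)*x^2 + 2*sqrt(2)*x + 4*x - 40*sqrt(2) + 2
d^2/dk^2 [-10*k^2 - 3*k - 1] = -20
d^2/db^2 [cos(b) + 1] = -cos(b)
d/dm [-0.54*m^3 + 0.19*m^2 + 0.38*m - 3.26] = -1.62*m^2 + 0.38*m + 0.38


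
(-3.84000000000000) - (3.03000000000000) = -6.87000000000000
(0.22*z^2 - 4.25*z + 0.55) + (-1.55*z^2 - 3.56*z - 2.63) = -1.33*z^2 - 7.81*z - 2.08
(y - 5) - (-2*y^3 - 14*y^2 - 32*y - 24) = 2*y^3 + 14*y^2 + 33*y + 19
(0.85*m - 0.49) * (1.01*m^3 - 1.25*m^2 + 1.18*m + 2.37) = 0.8585*m^4 - 1.5574*m^3 + 1.6155*m^2 + 1.4363*m - 1.1613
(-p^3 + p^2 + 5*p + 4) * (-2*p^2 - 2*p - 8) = 2*p^5 - 4*p^3 - 26*p^2 - 48*p - 32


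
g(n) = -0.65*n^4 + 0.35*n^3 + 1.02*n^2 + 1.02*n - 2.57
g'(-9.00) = 1963.11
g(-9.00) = -4448.93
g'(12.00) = -4316.10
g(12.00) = -12717.05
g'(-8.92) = 1911.67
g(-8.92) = -4293.94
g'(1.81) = -7.27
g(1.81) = -2.28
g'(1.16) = 0.74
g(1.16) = -0.64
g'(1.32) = -0.44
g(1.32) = -0.61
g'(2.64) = -34.12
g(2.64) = -17.90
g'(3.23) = -69.05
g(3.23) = -47.59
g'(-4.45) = 241.85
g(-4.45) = -272.64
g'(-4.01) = 177.37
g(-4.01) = -180.90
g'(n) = -2.6*n^3 + 1.05*n^2 + 2.04*n + 1.02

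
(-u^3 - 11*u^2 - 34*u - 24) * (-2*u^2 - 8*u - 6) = 2*u^5 + 30*u^4 + 162*u^3 + 386*u^2 + 396*u + 144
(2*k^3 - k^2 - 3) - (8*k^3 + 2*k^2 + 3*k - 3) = -6*k^3 - 3*k^2 - 3*k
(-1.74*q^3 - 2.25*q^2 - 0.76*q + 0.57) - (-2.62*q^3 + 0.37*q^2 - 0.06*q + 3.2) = 0.88*q^3 - 2.62*q^2 - 0.7*q - 2.63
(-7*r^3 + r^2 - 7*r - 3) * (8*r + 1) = -56*r^4 + r^3 - 55*r^2 - 31*r - 3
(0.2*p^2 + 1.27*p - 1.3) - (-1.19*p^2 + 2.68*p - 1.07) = 1.39*p^2 - 1.41*p - 0.23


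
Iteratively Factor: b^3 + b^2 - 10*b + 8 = (b - 2)*(b^2 + 3*b - 4) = (b - 2)*(b + 4)*(b - 1)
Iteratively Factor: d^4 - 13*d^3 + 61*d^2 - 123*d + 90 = (d - 3)*(d^3 - 10*d^2 + 31*d - 30) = (d - 3)^2*(d^2 - 7*d + 10) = (d - 3)^2*(d - 2)*(d - 5)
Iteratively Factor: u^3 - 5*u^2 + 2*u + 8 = (u - 2)*(u^2 - 3*u - 4) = (u - 4)*(u - 2)*(u + 1)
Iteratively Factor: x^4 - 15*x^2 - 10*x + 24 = (x - 1)*(x^3 + x^2 - 14*x - 24) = (x - 4)*(x - 1)*(x^2 + 5*x + 6) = (x - 4)*(x - 1)*(x + 2)*(x + 3)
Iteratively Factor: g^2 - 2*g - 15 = (g - 5)*(g + 3)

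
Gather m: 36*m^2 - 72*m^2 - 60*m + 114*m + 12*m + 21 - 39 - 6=-36*m^2 + 66*m - 24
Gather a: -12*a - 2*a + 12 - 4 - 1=7 - 14*a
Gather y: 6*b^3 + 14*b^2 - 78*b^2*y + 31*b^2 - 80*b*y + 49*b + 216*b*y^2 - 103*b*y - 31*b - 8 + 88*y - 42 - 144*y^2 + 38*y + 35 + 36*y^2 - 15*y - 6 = 6*b^3 + 45*b^2 + 18*b + y^2*(216*b - 108) + y*(-78*b^2 - 183*b + 111) - 21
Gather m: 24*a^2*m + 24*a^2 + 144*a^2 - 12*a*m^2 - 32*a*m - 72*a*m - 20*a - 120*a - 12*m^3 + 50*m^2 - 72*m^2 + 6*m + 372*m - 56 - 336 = 168*a^2 - 140*a - 12*m^3 + m^2*(-12*a - 22) + m*(24*a^2 - 104*a + 378) - 392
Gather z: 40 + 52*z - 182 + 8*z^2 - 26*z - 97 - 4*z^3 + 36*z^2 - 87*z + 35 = -4*z^3 + 44*z^2 - 61*z - 204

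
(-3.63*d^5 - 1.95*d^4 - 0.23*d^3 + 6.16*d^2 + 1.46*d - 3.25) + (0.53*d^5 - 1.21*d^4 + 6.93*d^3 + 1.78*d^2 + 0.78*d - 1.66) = -3.1*d^5 - 3.16*d^4 + 6.7*d^3 + 7.94*d^2 + 2.24*d - 4.91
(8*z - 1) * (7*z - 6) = 56*z^2 - 55*z + 6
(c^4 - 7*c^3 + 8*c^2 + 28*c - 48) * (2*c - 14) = 2*c^5 - 28*c^4 + 114*c^3 - 56*c^2 - 488*c + 672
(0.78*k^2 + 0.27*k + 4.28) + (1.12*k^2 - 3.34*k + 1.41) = 1.9*k^2 - 3.07*k + 5.69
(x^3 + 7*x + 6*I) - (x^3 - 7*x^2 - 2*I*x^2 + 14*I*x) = 7*x^2 + 2*I*x^2 + 7*x - 14*I*x + 6*I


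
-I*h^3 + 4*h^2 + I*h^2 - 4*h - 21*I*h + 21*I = (h - 3*I)*(h + 7*I)*(-I*h + I)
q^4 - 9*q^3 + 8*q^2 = q^2*(q - 8)*(q - 1)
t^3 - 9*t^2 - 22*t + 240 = (t - 8)*(t - 6)*(t + 5)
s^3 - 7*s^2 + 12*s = s*(s - 4)*(s - 3)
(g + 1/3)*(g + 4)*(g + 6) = g^3 + 31*g^2/3 + 82*g/3 + 8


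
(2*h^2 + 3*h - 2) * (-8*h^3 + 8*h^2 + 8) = -16*h^5 - 8*h^4 + 40*h^3 + 24*h - 16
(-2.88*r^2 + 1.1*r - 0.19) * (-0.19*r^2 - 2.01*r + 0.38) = 0.5472*r^4 + 5.5798*r^3 - 3.2693*r^2 + 0.7999*r - 0.0722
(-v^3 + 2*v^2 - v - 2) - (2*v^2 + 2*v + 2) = -v^3 - 3*v - 4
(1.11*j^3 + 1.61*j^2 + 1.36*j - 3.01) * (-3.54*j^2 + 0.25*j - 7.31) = -3.9294*j^5 - 5.4219*j^4 - 12.526*j^3 - 0.7737*j^2 - 10.6941*j + 22.0031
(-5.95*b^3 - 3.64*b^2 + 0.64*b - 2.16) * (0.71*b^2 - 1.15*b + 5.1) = -4.2245*b^5 + 4.2581*b^4 - 25.7046*b^3 - 20.8336*b^2 + 5.748*b - 11.016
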